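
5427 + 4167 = 9594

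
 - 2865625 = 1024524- 3890149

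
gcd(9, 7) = 1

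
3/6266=3/6266 = 0.00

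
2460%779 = 123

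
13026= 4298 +8728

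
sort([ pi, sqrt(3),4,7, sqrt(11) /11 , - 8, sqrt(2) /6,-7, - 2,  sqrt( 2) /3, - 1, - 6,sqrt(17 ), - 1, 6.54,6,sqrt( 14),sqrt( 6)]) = [ - 8, - 7, - 6, - 2,  -  1,-1, sqrt( 2 )/6,sqrt( 11) /11,sqrt( 2 )/3,sqrt( 3), sqrt(6 ), pi,sqrt ( 14 ),4,sqrt(17 ),6, 6.54,7]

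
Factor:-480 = -2^5*3^1*5^1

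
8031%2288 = 1167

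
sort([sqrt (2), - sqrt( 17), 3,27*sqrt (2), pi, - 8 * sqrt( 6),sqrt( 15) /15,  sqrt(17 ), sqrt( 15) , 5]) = [ - 8 * sqrt (6) , - sqrt( 17), sqrt(15)/15, sqrt(2),3, pi,sqrt(15 ),sqrt(17 ),5, 27*sqrt(2)]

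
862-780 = 82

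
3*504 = 1512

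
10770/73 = 147 + 39/73 = 147.53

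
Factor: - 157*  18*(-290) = 2^2*3^2*5^1* 29^1*157^1 =819540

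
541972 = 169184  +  372788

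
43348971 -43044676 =304295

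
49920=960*52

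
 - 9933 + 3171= -6762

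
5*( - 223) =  - 1115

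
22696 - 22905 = - 209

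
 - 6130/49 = -6130/49 = - 125.10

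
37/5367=37/5367 = 0.01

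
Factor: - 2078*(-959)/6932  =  2^ ( - 1)*7^1*137^1*1039^1*1733^( - 1)  =  996401/3466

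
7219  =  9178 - 1959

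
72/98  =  36/49 = 0.73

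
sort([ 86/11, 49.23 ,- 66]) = [ - 66,86/11,49.23]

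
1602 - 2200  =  - 598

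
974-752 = 222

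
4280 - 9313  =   - 5033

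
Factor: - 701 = -701^1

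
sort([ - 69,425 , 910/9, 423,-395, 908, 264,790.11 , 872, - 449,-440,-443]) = [  -  449 , -443, - 440, - 395, - 69, 910/9, 264,423,  425,790.11, 872,908 ]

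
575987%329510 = 246477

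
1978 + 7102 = 9080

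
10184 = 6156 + 4028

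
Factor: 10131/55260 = 2^(-2 )*3^ (-1)*5^ (-1 )*11^1 = 11/60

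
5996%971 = 170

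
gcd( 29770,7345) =65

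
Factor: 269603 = 17^1*15859^1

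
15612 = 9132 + 6480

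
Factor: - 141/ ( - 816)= 47/272= 2^( - 4 )*17^( - 1) * 47^1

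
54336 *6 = 326016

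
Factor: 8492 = 2^2*11^1*193^1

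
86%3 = 2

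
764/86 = 382/43 =8.88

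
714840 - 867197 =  - 152357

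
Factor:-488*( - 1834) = 2^4 * 7^1 * 61^1*131^1 = 894992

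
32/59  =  32/59 = 0.54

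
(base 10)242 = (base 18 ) d8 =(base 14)134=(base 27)8Q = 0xf2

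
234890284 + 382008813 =616899097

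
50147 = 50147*1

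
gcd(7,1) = 1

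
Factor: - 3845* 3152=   -  12119440   =  - 2^4*5^1 * 197^1*769^1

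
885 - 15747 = -14862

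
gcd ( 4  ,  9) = 1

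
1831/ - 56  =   - 1831/56 = -  32.70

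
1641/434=3 + 339/434 = 3.78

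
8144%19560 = 8144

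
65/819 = 5/63 = 0.08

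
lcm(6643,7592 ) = 53144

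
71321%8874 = 329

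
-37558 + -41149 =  - 78707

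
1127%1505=1127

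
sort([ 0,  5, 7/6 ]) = [0,7/6,5] 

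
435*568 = 247080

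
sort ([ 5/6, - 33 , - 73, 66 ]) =[ - 73, - 33, 5/6,66]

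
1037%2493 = 1037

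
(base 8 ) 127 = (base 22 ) 3L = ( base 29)30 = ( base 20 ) 47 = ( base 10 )87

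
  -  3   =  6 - 9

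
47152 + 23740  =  70892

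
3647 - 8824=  - 5177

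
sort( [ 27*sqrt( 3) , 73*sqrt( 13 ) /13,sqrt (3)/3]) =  [ sqrt( 3)/3,73 * sqrt( 13)/13,27*sqrt(3)]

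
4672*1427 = 6666944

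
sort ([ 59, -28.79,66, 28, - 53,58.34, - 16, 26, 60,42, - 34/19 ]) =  [ - 53, -28.79,-16,- 34/19, 26, 28,42,58.34,59,60,66]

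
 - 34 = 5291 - 5325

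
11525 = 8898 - -2627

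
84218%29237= 25744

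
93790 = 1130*83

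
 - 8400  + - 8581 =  - 16981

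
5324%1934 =1456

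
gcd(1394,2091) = 697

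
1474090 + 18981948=20456038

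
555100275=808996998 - 253896723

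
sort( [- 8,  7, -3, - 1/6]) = [-8, - 3, - 1/6, 7]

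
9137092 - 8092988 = 1044104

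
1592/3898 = 796/1949 = 0.41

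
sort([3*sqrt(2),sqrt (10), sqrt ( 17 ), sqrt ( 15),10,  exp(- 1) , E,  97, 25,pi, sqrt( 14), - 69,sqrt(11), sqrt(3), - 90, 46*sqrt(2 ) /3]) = [-90, - 69,exp( -1), sqrt(3), E , pi, sqrt(10), sqrt ( 11), sqrt(14 ), sqrt(15 ), sqrt( 17) , 3 *sqrt( 2),10,46*sqrt(2)/3 , 25, 97]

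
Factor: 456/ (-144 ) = -19/6 = - 2^(-1)*3^(-1)*19^1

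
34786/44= 790 +13/22 = 790.59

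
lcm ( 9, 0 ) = 0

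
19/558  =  19/558 = 0.03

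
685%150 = 85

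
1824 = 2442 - 618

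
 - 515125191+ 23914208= - 491210983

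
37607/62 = 606 + 35/62 = 606.56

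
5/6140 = 1/1228  =  0.00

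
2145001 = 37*57973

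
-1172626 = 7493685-8666311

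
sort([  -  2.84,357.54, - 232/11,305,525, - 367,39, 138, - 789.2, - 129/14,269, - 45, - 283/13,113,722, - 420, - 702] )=[ - 789.2, - 702, - 420, - 367, - 45 ,-283/13, - 232/11, - 129/14, -2.84,39, 113,138,269, 305,357.54,525,722 ]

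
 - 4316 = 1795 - 6111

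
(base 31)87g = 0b1111011110001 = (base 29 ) 9C4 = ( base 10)7921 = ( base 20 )jg1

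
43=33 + 10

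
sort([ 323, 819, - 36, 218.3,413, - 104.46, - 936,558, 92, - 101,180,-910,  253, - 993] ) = [ - 993, - 936,-910, - 104.46, - 101, - 36,92,180, 218.3 , 253, 323, 413, 558,819 ]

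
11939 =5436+6503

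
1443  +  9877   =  11320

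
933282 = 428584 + 504698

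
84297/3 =28099= 28099.00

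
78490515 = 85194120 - 6703605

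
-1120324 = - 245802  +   - 874522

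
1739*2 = 3478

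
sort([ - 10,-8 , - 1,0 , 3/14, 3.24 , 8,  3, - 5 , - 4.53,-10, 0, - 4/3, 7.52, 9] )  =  [ - 10,-10, - 8, - 5, - 4.53 ,-4/3 , - 1,0,0 , 3/14, 3,3.24,7.52, 8, 9]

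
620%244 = 132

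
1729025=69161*25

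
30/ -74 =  - 1 + 22/37=-  0.41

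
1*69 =69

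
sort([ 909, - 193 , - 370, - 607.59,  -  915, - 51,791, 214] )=[-915,-607.59,-370, - 193, -51,214,  791, 909 ]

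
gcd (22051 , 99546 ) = 1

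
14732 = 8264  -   - 6468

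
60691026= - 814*( - 74559) 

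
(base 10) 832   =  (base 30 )RM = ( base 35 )nr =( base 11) 697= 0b1101000000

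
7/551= 7/551 = 0.01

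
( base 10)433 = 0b110110001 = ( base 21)KD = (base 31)DU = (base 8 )661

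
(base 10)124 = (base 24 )54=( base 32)3s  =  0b1111100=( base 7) 235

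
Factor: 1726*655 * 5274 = 2^2*3^2*5^1*131^1 * 293^1*863^1 = 5962415220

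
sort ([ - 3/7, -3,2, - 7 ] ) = [ - 7,-3, - 3/7,  2]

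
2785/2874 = 2785/2874 = 0.97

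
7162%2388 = 2386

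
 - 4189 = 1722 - 5911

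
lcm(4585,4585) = 4585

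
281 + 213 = 494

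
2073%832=409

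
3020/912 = 755/228= 3.31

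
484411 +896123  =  1380534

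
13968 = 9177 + 4791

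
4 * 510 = 2040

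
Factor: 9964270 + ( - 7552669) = 2411601 = 3^1 * 803867^1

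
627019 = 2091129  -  1464110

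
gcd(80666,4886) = 2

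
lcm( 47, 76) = 3572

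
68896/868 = 79 + 81/217 = 79.37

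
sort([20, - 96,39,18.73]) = [-96,18.73,20,  39 ] 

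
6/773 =6/773 = 0.01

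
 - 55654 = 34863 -90517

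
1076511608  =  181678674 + 894832934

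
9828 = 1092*9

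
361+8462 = 8823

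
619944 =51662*12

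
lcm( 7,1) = 7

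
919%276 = 91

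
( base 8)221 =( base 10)145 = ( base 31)4L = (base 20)75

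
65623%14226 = 8719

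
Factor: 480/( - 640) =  - 2^(-2)*3^1= - 3/4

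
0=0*8648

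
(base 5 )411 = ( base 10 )106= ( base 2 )1101010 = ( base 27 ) 3P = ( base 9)127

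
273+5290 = 5563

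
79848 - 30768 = 49080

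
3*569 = 1707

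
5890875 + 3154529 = 9045404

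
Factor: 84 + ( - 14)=2^1*5^1*7^1 = 70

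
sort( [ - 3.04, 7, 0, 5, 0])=[ - 3.04,  0, 0,5,  7]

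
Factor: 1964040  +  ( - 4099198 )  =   - 2135158= -2^1*53^1*20143^1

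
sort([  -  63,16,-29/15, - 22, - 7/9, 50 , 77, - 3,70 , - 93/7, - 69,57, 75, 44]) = [ - 69,-63, - 22, - 93/7, - 3 , - 29/15, - 7/9,16,44,50,57 , 70, 75,  77] 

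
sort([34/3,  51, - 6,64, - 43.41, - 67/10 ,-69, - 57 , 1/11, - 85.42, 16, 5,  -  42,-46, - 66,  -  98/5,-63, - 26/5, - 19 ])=[ -85.42, - 69,-66, - 63,-57, - 46, - 43.41, - 42, - 98/5, - 19, - 67/10, - 6, - 26/5,1/11, 5, 34/3, 16, 51, 64]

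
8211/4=8211/4 = 2052.75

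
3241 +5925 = 9166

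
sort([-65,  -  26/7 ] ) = [  -  65,-26/7]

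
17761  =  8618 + 9143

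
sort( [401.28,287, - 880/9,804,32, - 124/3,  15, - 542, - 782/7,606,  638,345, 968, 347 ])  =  [ - 542, - 782/7, - 880/9, - 124/3, 15,32, 287, 345,347,401.28, 606,638, 804,968] 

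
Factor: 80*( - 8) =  - 2^7*5^1 = - 640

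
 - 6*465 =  - 2790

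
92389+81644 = 174033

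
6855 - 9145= - 2290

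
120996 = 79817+41179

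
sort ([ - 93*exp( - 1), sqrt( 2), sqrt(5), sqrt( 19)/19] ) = [ - 93*  exp( - 1), sqrt(19)/19,sqrt(2 ),sqrt( 5)] 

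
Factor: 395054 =2^1*11^1* 17957^1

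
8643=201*43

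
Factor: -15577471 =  - 7^1 * 13^1 * 71^1*2411^1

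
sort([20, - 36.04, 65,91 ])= [  -  36.04,20, 65,91 ]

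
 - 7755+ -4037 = - 11792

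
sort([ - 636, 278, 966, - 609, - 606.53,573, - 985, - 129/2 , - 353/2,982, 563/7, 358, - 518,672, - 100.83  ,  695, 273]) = [-985,  -  636 ,-609, - 606.53,-518, - 353/2,- 100.83  , - 129/2, 563/7, 273 , 278,  358, 573,672 , 695,966,982 ] 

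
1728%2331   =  1728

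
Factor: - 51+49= - 2^1 = - 2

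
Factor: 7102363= 239^1*29717^1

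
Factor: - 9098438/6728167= - 2^1*23^( - 1 )*31^1*43^( - 1)*6803^( - 1 )*146749^1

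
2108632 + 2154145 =4262777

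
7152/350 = 20 + 76/175 = 20.43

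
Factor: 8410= 2^1*5^1*29^2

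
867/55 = 15 + 42/55= 15.76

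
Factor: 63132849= 3^2*13^1 * 17^1*31741^1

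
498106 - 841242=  - 343136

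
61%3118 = 61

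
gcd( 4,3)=1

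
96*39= 3744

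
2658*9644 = 25633752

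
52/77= 52/77 = 0.68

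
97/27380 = 97/27380 = 0.00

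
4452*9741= 43366932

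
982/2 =491 = 491.00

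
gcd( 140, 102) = 2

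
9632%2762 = 1346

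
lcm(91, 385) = 5005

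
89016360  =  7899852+81116508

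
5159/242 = 469/22 = 21.32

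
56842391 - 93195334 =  - 36352943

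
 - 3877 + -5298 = - 9175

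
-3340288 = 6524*(-512 )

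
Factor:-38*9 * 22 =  - 7524 = - 2^2*3^2*11^1 * 19^1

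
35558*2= 71116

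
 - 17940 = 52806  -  70746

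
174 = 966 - 792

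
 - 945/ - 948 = 315/316 = 1.00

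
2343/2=2343/2=1171.50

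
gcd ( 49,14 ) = 7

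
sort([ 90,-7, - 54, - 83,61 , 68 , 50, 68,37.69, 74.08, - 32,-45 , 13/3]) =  [ - 83, - 54,-45,-32, - 7,13/3,37.69,50,61, 68, 68,74.08 , 90]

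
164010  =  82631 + 81379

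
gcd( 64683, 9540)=9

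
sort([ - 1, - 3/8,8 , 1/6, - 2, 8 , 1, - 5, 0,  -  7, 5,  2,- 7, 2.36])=[ - 7, - 7, - 5, - 2, - 1, - 3/8, 0 , 1/6, 1, 2, 2.36,5, 8,8]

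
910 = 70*13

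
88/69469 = 88/69469 = 0.00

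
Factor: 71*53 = 53^1*71^1 = 3763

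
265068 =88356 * 3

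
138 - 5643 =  - 5505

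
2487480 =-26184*( -95)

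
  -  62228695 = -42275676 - 19953019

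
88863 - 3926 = 84937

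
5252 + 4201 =9453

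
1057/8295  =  151/1185 = 0.13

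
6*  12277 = 73662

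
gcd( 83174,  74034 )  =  914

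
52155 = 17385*3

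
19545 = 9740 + 9805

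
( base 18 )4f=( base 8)127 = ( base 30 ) 2R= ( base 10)87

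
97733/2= 48866+1/2 =48866.50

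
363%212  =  151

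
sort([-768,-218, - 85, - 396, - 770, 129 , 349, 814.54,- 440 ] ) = [ -770,- 768,-440,-396,-218, - 85 , 129,349, 814.54]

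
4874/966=5 + 22/483 = 5.05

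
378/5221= 378/5221= 0.07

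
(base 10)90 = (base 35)2k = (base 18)50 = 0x5a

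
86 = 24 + 62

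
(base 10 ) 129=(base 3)11210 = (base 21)63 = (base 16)81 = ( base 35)3O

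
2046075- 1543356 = 502719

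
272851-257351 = 15500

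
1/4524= 1/4524  =  0.00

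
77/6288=77/6288   =  0.01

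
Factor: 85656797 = 85656797^1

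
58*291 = 16878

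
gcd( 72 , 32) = 8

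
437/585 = 437/585 = 0.75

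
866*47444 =41086504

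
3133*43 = 134719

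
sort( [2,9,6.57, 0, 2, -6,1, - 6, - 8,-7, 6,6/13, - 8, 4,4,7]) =[-8, - 8,-7, - 6,  -  6, 0,6/13, 1, 2  ,  2,4, 4,6,6.57, 7,9 ] 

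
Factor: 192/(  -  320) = - 3^1*5^(  -  1) = -3/5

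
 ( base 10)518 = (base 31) GM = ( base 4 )20012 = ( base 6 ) 2222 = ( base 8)1006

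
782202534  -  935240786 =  - 153038252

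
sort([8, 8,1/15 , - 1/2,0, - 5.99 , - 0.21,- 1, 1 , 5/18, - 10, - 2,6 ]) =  [ - 10 , - 5.99, - 2,  -  1, - 1/2 , - 0.21 , 0,1/15,5/18,1 , 6, 8, 8 ]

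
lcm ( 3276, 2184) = 6552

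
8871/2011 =8871/2011 =4.41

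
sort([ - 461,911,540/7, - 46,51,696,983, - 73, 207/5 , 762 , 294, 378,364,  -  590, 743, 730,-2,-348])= [ - 590, - 461,-348, - 73,- 46, - 2, 207/5, 51,540/7, 294,364,378, 696,730,743,  762,911 , 983]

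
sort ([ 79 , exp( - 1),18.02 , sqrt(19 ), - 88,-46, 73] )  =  [ - 88, - 46, exp(-1), sqrt( 19), 18.02, 73 , 79]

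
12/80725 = 12/80725= 0.00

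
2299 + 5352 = 7651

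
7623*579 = 4413717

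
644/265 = 2+114/265  =  2.43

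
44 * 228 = 10032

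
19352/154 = 125 + 51/77 = 125.66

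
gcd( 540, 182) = 2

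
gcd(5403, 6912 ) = 3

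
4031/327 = 12 + 107/327 = 12.33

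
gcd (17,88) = 1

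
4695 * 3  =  14085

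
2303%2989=2303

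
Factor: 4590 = 2^1*3^3*5^1*17^1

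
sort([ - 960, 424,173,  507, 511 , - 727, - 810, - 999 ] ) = [ - 999, - 960, -810, - 727, 173, 424 , 507, 511]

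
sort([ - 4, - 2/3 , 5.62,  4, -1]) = [-4, - 1, - 2/3,4, 5.62]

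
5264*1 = 5264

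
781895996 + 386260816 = 1168156812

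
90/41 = 2 + 8/41 = 2.20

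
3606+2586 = 6192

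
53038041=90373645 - 37335604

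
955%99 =64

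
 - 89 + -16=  - 105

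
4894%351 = 331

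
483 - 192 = 291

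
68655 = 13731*5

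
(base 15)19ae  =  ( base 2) 1010110111100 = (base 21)CCK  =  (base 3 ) 21122002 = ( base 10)5564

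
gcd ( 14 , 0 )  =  14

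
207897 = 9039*23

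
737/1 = 737 = 737.00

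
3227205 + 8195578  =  11422783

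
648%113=83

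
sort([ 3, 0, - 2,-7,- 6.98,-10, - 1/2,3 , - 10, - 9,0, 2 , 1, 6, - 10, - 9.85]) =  [ - 10, - 10 ,-10,- 9.85 , - 9, - 7,-6.98,-2, - 1/2,0, 0,1, 2,3,3, 6]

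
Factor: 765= 3^2*5^1*17^1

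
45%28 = 17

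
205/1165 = 41/233 = 0.18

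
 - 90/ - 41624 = 45/20812 = 0.00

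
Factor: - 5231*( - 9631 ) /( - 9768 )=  - 50379761/9768=-2^( - 3)*3^( - 1 ) * 11^( - 1)*37^ ( - 1)*5231^1*9631^1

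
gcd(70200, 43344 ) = 72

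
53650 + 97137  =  150787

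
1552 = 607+945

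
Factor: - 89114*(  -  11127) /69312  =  2^( - 5 )*17^1* 19^( - 2) * 2621^1*3709^1 = 165261913/11552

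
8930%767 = 493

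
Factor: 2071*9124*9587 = 181154072948 = 2^2*19^1  *109^1 * 2281^1*9587^1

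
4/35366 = 2/17683=0.00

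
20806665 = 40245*517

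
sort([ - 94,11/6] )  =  [ - 94,11/6]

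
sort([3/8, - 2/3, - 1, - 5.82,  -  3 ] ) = [ - 5.82,-3, - 1, -2/3 , 3/8 ]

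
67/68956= 67/68956 =0.00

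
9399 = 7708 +1691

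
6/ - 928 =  - 1+461/464=- 0.01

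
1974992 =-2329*(  -  848)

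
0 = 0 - 0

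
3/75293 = 3/75293 = 0.00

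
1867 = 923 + 944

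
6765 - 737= 6028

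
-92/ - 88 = 1 + 1/22= 1.05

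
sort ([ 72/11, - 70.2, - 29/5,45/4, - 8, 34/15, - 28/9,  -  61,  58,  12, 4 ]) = [ - 70.2,- 61,  -  8, -29/5, - 28/9,  34/15, 4, 72/11, 45/4, 12, 58]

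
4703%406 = 237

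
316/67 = 4+48/67 = 4.72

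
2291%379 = 17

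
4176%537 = 417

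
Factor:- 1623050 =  - 2^1*5^2 * 11^1*13^1*227^1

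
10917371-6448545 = 4468826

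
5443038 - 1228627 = 4214411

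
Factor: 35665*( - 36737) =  - 1310225105 = -5^1*7^1* 17^1*1019^1*2161^1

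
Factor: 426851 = 29^1*41^1 * 359^1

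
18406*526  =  9681556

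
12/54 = 2/9= 0.22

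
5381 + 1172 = 6553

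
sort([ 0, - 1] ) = [  -  1, 0]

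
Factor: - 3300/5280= - 2^ ( - 3) * 5^1 =- 5/8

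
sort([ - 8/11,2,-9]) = [ - 9, - 8/11, 2]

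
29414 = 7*4202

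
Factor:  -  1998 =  - 2^1 * 3^3 * 37^1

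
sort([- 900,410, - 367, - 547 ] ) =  [  -  900, - 547, - 367, 410] 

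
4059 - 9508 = - 5449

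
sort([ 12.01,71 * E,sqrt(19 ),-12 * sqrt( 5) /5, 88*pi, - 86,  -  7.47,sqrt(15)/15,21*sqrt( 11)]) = [ - 86, - 7.47, - 12 * sqrt (5) /5, sqrt( 15)/15,sqrt (19),  12.01,21*sqrt (11), 71*E,88*pi ]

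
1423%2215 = 1423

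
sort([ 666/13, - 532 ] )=[ - 532, 666/13 ]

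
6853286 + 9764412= 16617698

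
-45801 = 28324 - 74125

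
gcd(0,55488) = 55488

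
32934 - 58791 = - 25857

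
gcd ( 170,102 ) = 34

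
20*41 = 820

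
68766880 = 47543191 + 21223689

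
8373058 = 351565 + 8021493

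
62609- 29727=32882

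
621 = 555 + 66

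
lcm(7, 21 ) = 21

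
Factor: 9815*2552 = 2^3  *  5^1*11^1*13^1*29^1*151^1 = 25047880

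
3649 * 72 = 262728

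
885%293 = 6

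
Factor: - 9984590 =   -  2^1*5^1*7^1*11^1*12967^1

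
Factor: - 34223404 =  - 2^2 * 2851^1*3001^1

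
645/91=645/91= 7.09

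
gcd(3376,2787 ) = 1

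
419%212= 207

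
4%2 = 0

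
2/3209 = 2/3209 = 0.00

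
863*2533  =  2185979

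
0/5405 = 0 = 0.00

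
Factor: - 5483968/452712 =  - 685496/56589  =  - 2^3 * 3^( - 1) * 7^1 * 13^( - 1)*1451^ ( - 1)*  12241^1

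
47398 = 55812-8414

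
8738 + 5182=13920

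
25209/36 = 2801/4 = 700.25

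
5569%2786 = 2783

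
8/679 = 8/679 = 0.01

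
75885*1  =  75885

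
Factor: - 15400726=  - 2^1* 11^1*467^1*1499^1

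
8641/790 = 10 + 741/790 = 10.94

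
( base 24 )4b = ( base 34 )35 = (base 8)153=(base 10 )107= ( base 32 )3B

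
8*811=6488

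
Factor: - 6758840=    - 2^3*5^1*11^1* 15361^1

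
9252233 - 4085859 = 5166374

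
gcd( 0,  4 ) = 4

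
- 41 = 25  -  66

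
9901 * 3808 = 37703008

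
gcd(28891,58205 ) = 1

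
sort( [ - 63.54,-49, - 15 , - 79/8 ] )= [-63.54, - 49, - 15, - 79/8 ] 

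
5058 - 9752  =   - 4694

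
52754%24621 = 3512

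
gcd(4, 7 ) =1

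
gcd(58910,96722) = 274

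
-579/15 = -39+2/5 = - 38.60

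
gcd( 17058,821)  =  1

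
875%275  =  50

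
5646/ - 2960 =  - 2823/1480 = - 1.91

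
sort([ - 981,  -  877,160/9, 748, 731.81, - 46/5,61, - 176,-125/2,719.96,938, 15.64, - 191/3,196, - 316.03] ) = [ - 981,-877,-316.03, - 176,  -  191/3,-125/2, - 46/5,15.64,  160/9, 61,196,719.96,731.81,748, 938]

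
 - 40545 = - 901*45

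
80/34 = 2+6/17 = 2.35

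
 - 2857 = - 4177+1320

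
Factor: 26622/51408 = 29/56 = 2^( - 3)* 7^( - 1)*29^1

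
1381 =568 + 813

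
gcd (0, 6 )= 6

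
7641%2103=1332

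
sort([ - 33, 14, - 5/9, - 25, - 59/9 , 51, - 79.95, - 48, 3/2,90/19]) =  [ - 79.95, - 48, -33, - 25, - 59/9, - 5/9,3/2,90/19,  14,51]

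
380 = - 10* ( - 38)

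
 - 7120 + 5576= - 1544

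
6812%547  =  248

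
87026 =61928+25098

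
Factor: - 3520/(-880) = 4 = 2^2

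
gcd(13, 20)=1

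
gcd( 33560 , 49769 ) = 1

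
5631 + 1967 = 7598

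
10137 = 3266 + 6871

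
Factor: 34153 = 7^2*17^1 *41^1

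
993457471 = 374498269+618959202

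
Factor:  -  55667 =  - 55667^1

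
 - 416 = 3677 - 4093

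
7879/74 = 106 + 35/74 = 106.47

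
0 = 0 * 35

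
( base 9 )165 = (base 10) 140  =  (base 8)214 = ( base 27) 55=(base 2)10001100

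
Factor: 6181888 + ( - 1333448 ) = 4848440 = 2^3*5^1*53^1* 2287^1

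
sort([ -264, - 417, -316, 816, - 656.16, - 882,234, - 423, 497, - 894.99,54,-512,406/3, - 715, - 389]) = [  -  894.99,-882,-715,-656.16, -512, - 423, - 417,-389, - 316,-264,54,406/3,234,497,816]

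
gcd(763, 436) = 109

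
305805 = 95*3219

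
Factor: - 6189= - 3^1*2063^1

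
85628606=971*88186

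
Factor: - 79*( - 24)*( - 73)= - 138408 = - 2^3 * 3^1*73^1*79^1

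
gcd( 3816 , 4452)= 636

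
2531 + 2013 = 4544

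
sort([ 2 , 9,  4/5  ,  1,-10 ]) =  [ - 10,4/5,1,  2, 9 ] 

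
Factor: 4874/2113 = 2^1*2113^( - 1)* 2437^1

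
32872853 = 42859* 767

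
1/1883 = 1/1883 = 0.00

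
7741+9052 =16793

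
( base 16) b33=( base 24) 4NB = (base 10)2867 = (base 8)5463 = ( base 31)2UF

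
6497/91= 6497/91 = 71.40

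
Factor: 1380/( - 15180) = - 1/11 = - 11^ (-1 ) 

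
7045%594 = 511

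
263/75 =263/75 = 3.51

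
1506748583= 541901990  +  964846593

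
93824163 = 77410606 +16413557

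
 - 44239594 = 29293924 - 73533518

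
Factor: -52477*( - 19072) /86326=500420672/43163 = 2^6*17^(  -  1) *97^1*149^1*541^1*2539^(  -  1)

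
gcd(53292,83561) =1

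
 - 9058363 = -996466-8061897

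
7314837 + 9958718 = 17273555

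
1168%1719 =1168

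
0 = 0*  19999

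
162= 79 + 83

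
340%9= 7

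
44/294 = 22/147 = 0.15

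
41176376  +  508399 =41684775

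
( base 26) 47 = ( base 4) 1233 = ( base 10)111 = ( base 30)3l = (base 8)157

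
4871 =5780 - 909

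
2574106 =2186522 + 387584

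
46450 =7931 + 38519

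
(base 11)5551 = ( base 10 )7316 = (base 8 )16224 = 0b1110010010100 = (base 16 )1c94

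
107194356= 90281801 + 16912555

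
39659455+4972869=44632324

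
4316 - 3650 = 666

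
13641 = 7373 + 6268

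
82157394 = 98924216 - 16766822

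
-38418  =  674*( - 57 )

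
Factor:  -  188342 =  - 2^1*7^1 * 11^1*1223^1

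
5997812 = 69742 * 86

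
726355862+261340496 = 987696358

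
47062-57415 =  -10353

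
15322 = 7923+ 7399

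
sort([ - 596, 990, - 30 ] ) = [ - 596, - 30,  990 ]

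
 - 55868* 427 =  -23855636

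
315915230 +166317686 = 482232916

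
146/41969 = 146/41969=0.00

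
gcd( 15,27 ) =3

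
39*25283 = 986037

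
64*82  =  5248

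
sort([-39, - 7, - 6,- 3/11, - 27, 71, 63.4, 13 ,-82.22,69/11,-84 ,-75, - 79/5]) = [-84, - 82.22, - 75, - 39 ,  -  27, - 79/5, - 7, - 6, - 3/11, 69/11,  13, 63.4 , 71 ]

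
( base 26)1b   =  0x25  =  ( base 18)21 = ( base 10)37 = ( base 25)1C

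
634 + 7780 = 8414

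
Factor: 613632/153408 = 2^2 = 4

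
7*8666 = 60662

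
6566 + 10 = 6576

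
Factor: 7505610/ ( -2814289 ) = -2^1*3^1*5^1*7^1*103^1*347^1*677^( - 1 )*4157^(- 1)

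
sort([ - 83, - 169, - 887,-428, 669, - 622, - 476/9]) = [ - 887, - 622  ,-428,-169 , - 83, - 476/9, 669]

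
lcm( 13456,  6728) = 13456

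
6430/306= 3215/153 =21.01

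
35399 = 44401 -9002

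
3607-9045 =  - 5438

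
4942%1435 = 637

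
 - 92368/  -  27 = 3421 + 1/27 = 3421.04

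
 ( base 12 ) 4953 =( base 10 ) 8271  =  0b10000001001111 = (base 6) 102143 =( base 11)623A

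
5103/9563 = 5103/9563 = 0.53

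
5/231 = 5/231  =  0.02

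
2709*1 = 2709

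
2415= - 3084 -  - 5499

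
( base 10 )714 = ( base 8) 1312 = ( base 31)N1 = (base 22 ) 1AA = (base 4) 23022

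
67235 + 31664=98899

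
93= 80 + 13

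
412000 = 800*515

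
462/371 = 66/53  =  1.25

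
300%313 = 300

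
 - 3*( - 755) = 2265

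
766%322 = 122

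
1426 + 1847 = 3273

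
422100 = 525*804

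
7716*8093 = 62445588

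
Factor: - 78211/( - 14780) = 2^ ( - 2)*5^( - 1 )*7^1 * 739^( - 1)*11173^1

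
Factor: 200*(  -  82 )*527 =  - 2^4*  5^2*17^1 * 31^1*41^1 = -8642800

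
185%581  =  185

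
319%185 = 134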